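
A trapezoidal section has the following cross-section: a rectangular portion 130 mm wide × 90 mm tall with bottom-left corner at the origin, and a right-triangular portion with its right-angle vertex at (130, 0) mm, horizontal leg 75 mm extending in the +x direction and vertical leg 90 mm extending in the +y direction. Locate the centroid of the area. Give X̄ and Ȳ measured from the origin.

X̄ = 85.15 mm, Ȳ = 41.64 mm

rectangular portion: A = 130 × 90 = 11700.00, centroid at (65.00, 45.00).
triangular portion: A = ½·75·90 = 3375.00, centroid at (155.00, 30.00).
ΣA = 15075.00 mm²
ΣAX̄ = (11700.00)(65.00) + (3375.00)(155.00) = 1283625.00 mm³
ΣAȲ = (11700.00)(45.00) + (3375.00)(30.00) = 627750.00 mm³
X̄ = 1283625.00 / 15075.00 = 85.15 mm
Ȳ = 627750.00 / 15075.00 = 41.64 mm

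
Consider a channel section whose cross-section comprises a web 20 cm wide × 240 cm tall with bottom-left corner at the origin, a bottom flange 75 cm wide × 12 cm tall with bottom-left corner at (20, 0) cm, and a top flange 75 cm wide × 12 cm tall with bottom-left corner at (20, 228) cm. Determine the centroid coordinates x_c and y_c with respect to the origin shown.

x_c = 22.95 cm, y_c = 120.00 cm

web: A = 20 × 240 = 4800.00, centroid at (10.00, 120.00).
bottom flange: A = 75 × 12 = 900.00, centroid at (57.50, 6.00).
top flange: A = 75 × 12 = 900.00, centroid at (57.50, 234.00).
ΣA = 6600.00 cm²
ΣAx_c = (4800.00)(10.00) + (900.00)(57.50) + (900.00)(57.50) = 151500.00 cm³
ΣAy_c = (4800.00)(120.00) + (900.00)(6.00) + (900.00)(234.00) = 792000.00 cm³
x_c = 151500.00 / 6600.00 = 22.95 cm
y_c = 792000.00 / 6600.00 = 120.00 cm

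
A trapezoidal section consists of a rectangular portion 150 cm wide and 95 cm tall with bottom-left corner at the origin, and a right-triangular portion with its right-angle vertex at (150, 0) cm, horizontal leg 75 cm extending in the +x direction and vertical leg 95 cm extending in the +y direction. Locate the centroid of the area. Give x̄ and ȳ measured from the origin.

x̄ = 95.00 cm, ȳ = 44.33 cm

Part | A | x̄ᵢ | ȳᵢ | A·x̄ᵢ | A·ȳᵢ
rectangular portion | 14250.00 | 75.00 | 47.50 | 1068750.00 | 676875.00
triangular portion | 3562.50 | 175.00 | 31.67 | 623437.50 | 112812.50
Σ | 17812.50 |  |  | 1692187.50 | 789687.50
x̄ = 1692187.50 / 17812.50 = 95.00 cm
ȳ = 789687.50 / 17812.50 = 44.33 cm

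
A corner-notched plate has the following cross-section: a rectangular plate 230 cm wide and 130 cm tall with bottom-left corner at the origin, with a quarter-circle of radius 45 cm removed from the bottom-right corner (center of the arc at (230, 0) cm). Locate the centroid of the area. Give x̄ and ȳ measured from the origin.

plate: A = 230 × 130 = 29900.00, centroid at (115.00, 65.00).
removed quarter-circle: A = −¼π·45² = -1590.43, centroid at (210.90, 19.10).
ΣA = 28309.57 cm², ΣAx̄ = 3103075.81 cm³, ΣAȳ = 1913125.00 cm³.
x̄ = 3103075.81/28309.57 = 109.61 cm; ȳ = 1913125.00/28309.57 = 67.58 cm.

x̄ = 109.61 cm, ȳ = 67.58 cm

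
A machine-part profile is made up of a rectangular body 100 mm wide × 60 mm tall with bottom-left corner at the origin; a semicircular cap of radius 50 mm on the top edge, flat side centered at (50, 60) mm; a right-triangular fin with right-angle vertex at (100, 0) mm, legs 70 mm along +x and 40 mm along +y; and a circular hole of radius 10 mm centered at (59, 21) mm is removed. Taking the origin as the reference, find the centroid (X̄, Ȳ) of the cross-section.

rectangular body: A = 100 × 60 = 6000.00, centroid at (50.00, 30.00).
semicircular top: A = ½π·50² = 3926.99, centroid at (50.00, 81.22).
triangular fin: A = ½·70·40 = 1400.00, centroid at (123.33, 13.33).
hole: A = −π·10² = -314.16, centroid at (59.00, 21.00).
ΣA = 11012.83 mm², ΣAX̄ = 650480.81 mm³, ΣAȲ = 511022.10 mm³.
X̄ = 650480.81/11012.83 = 59.07 mm; Ȳ = 511022.10/11012.83 = 46.40 mm.

X̄ = 59.07 mm, Ȳ = 46.40 mm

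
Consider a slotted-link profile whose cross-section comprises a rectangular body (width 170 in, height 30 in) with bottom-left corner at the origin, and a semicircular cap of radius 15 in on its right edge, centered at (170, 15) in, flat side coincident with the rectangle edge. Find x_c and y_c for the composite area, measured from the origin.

rectangular body: A = 170 × 30 = 5100.00, centroid at (85.00, 15.00).
semicircular end: A = ½π·15² = 353.43, centroid at (176.37, 15.00).
ΣA = 5453.43 in², ΣAx_c = 495832.96 in³, ΣAy_c = 81801.44 in³.
x_c = 495832.96/5453.43 = 90.92 in; y_c = 81801.44/5453.43 = 15.00 in.

x_c = 90.92 in, y_c = 15.00 in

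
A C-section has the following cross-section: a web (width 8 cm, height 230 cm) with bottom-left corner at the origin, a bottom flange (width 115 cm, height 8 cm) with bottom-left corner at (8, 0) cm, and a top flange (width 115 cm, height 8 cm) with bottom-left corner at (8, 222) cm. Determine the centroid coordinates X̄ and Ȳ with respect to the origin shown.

web: A = 8 × 230 = 1840.00, centroid at (4.00, 115.00).
bottom flange: A = 115 × 8 = 920.00, centroid at (65.50, 4.00).
top flange: A = 115 × 8 = 920.00, centroid at (65.50, 226.00).
ΣA = 3680.00 cm², ΣAX̄ = 127880.00 cm³, ΣAȲ = 423200.00 cm³.
X̄ = 127880.00/3680.00 = 34.75 cm; Ȳ = 423200.00/3680.00 = 115.00 cm.

X̄ = 34.75 cm, Ȳ = 115.00 cm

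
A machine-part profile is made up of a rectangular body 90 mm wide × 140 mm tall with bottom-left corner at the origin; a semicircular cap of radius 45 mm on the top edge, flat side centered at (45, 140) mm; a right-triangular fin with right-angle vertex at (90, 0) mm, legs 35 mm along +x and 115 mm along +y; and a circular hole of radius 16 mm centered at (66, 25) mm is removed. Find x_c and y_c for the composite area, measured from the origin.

Part | A | x̄ᵢ | ȳᵢ | A·x̄ᵢ | A·ȳᵢ
rectangular body | 12600.00 | 45.00 | 70.00 | 567000.00 | 882000.00
semicircular top | 3180.86 | 45.00 | 159.10 | 143138.82 | 506070.76
triangular fin | 2012.50 | 101.67 | 38.33 | 204604.17 | 77145.83
hole | -804.25 | 66.00 | 25.00 | -53080.35 | -20106.19
Σ | 16989.11 |  |  | 861662.63 | 1445110.40
x_c = 861662.63 / 16989.11 = 50.72 mm
y_c = 1445110.40 / 16989.11 = 85.06 mm

x_c = 50.72 mm, y_c = 85.06 mm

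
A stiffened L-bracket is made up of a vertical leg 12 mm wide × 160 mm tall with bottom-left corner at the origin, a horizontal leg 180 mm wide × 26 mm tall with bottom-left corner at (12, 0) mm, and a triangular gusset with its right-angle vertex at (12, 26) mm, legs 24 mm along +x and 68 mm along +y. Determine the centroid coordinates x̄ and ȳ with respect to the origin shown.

vertical leg: A = 12 × 160 = 1920.00, centroid at (6.00, 80.00).
horizontal leg: A = 180 × 26 = 4680.00, centroid at (102.00, 13.00).
gusset: A = ½·24·68 = 816.00, centroid at (20.00, 48.67).
ΣA = 7416.00 mm², ΣAx̄ = 505200.00 mm³, ΣAȳ = 254152.00 mm³.
x̄ = 505200.00/7416.00 = 68.12 mm; ȳ = 254152.00/7416.00 = 34.27 mm.

x̄ = 68.12 mm, ȳ = 34.27 mm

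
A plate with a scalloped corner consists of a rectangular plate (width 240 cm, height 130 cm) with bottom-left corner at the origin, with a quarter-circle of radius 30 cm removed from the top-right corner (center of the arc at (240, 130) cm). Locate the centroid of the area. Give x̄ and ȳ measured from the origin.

plate: A = 240 × 130 = 31200.00, centroid at (120.00, 65.00).
removed quarter-circle: A = −¼π·30² = -706.86, centroid at (227.27, 117.27).
ΣA = 30493.14 cm²
ΣAx̄ = (31200.00)(120.00) + (-706.86)(227.27) = 3583354.00 cm³
ΣAȳ = (31200.00)(65.00) + (-706.86)(117.27) = 1945108.41 cm³
x̄ = 3583354.00 / 30493.14 = 117.51 cm
ȳ = 1945108.41 / 30493.14 = 63.79 cm

x̄ = 117.51 cm, ȳ = 63.79 cm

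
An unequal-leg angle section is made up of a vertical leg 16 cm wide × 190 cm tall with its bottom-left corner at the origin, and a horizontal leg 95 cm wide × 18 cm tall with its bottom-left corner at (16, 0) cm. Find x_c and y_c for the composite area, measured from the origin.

vertical leg: A = 16 × 190 = 3040.00, centroid at (8.00, 95.00).
horizontal leg: A = 95 × 18 = 1710.00, centroid at (63.50, 9.00).
ΣA = 4750.00 cm², ΣAx_c = 132905.00 cm³, ΣAy_c = 304190.00 cm³.
x_c = 132905.00/4750.00 = 27.98 cm; y_c = 304190.00/4750.00 = 64.04 cm.

x_c = 27.98 cm, y_c = 64.04 cm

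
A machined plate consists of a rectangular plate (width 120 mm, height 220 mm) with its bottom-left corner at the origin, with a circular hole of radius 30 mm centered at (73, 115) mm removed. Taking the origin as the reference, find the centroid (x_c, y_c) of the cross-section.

x_c = 58.44 mm, y_c = 109.40 mm

plate: A = 120 × 220 = 26400.00, centroid at (60.00, 110.00).
hole: A = −π·30² = -2827.43, centroid at (73.00, 115.00).
ΣA = 23572.57 mm²
ΣAx_c = (26400.00)(60.00) + (-2827.43)(73.00) = 1377597.36 mm³
ΣAy_c = (26400.00)(110.00) + (-2827.43)(115.00) = 2578845.16 mm³
x_c = 1377597.36 / 23572.57 = 58.44 mm
y_c = 2578845.16 / 23572.57 = 109.40 mm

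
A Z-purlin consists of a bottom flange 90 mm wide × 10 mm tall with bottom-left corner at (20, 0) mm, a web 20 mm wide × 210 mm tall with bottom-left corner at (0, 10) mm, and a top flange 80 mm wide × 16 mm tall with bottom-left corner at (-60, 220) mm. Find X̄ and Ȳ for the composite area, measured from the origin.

X̄ = 11.74 mm, Ȳ = 122.15 mm

bottom flange: A = 90 × 10 = 900.00, centroid at (65.00, 5.00).
web: A = 20 × 210 = 4200.00, centroid at (10.00, 115.00).
top flange: A = 80 × 16 = 1280.00, centroid at (-20.00, 228.00).
ΣA = 6380.00 mm², ΣAX̄ = 74900.00 mm³, ΣAȲ = 779340.00 mm³.
X̄ = 74900.00/6380.00 = 11.74 mm; Ȳ = 779340.00/6380.00 = 122.15 mm.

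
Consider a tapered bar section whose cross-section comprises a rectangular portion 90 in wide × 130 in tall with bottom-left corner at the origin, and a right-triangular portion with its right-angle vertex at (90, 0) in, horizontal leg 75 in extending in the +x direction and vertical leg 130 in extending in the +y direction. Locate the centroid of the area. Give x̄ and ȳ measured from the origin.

rectangular portion: A = 90 × 130 = 11700.00, centroid at (45.00, 65.00).
triangular portion: A = ½·75·130 = 4875.00, centroid at (115.00, 43.33).
ΣA = 16575.00 in², ΣAx̄ = 1087125.00 in³, ΣAȳ = 971750.00 in³.
x̄ = 1087125.00/16575.00 = 65.59 in; ȳ = 971750.00/16575.00 = 58.63 in.

x̄ = 65.59 in, ȳ = 58.63 in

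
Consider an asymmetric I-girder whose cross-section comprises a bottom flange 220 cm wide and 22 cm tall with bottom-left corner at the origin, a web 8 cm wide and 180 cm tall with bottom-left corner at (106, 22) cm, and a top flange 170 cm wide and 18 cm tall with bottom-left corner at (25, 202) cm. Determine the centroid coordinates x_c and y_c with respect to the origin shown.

x_c = 110.00 cm, y_c = 92.10 cm

bottom flange: A = 220 × 22 = 4840.00, centroid at (110.00, 11.00).
web: A = 8 × 180 = 1440.00, centroid at (110.00, 112.00).
top flange: A = 170 × 18 = 3060.00, centroid at (110.00, 211.00).
ΣA = 9340.00 cm²
ΣAx_c = (4840.00)(110.00) + (1440.00)(110.00) + (3060.00)(110.00) = 1027400.00 cm³
ΣAy_c = (4840.00)(11.00) + (1440.00)(112.00) + (3060.00)(211.00) = 860180.00 cm³
x_c = 1027400.00 / 9340.00 = 110.00 cm
y_c = 860180.00 / 9340.00 = 92.10 cm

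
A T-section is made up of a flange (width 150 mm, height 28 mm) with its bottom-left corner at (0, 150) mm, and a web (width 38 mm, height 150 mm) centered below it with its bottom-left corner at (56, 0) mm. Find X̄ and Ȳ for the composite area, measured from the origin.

X̄ = 75.00 mm, Ȳ = 112.76 mm

web: A = 38 × 150 = 5700.00, centroid at (75.00, 75.00).
flange: A = 150 × 28 = 4200.00, centroid at (75.00, 164.00).
ΣA = 9900.00 mm², ΣAX̄ = 742500.00 mm³, ΣAȲ = 1116300.00 mm³.
X̄ = 742500.00/9900.00 = 75.00 mm; Ȳ = 1116300.00/9900.00 = 112.76 mm.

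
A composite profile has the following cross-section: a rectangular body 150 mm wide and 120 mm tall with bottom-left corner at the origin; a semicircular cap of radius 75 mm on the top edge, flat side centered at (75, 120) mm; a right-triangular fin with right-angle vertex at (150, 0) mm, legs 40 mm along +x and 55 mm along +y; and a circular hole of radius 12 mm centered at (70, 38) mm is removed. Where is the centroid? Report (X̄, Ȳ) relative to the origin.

X̄ = 78.62 mm, Ȳ = 88.22 mm

Part | A | x̄ᵢ | ȳᵢ | A·x̄ᵢ | A·ȳᵢ
rectangular body | 18000.00 | 75.00 | 60.00 | 1350000.00 | 1080000.00
semicircular top | 8835.73 | 75.00 | 151.83 | 662679.70 | 1341537.52
triangular fin | 1100.00 | 163.33 | 18.33 | 179666.67 | 20166.67
hole | -452.39 | 70.00 | 38.00 | -31667.25 | -17190.80
Σ | 27483.34 |  |  | 2160679.11 | 2424513.39
X̄ = 2160679.11 / 27483.34 = 78.62 mm
Ȳ = 2424513.39 / 27483.34 = 88.22 mm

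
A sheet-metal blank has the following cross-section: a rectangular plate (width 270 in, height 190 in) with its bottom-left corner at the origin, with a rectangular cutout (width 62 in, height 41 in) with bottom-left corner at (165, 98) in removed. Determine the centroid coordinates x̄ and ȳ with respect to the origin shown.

x̄ = 131.82 in, ȳ = 93.77 in

Part | A | x̄ᵢ | ȳᵢ | A·x̄ᵢ | A·ȳᵢ
plate | 51300.00 | 135.00 | 95.00 | 6925500.00 | 4873500.00
hole | -2542.00 | 196.00 | 118.50 | -498232.00 | -301227.00
Σ | 48758.00 |  |  | 6427268.00 | 4572273.00
x̄ = 6427268.00 / 48758.00 = 131.82 in
ȳ = 4572273.00 / 48758.00 = 93.77 in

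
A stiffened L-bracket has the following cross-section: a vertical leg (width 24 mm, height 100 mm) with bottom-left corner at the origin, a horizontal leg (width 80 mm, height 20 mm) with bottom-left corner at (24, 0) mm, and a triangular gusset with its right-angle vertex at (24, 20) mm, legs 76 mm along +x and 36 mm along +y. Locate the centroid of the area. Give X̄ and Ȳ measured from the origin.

vertical leg: A = 24 × 100 = 2400.00, centroid at (12.00, 50.00).
horizontal leg: A = 80 × 20 = 1600.00, centroid at (64.00, 10.00).
gusset: A = ½·76·36 = 1368.00, centroid at (49.33, 32.00).
ΣA = 5368.00 mm²
ΣAX̄ = (2400.00)(12.00) + (1600.00)(64.00) + (1368.00)(49.33) = 198688.00 mm³
ΣAȲ = (2400.00)(50.00) + (1600.00)(10.00) + (1368.00)(32.00) = 179776.00 mm³
X̄ = 198688.00 / 5368.00 = 37.01 mm
Ȳ = 179776.00 / 5368.00 = 33.49 mm

X̄ = 37.01 mm, Ȳ = 33.49 mm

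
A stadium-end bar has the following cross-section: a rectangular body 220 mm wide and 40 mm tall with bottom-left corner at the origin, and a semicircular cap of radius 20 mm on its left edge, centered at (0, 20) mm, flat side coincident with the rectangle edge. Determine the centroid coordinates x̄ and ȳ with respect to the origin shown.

rectangular body: A = 220 × 40 = 8800.00, centroid at (110.00, 20.00).
semicircular end: A = ½π·20² = 628.32, centroid at (-8.49, 20.00).
ΣA = 9428.32 mm²
ΣAx̄ = (8800.00)(110.00) + (628.32)(-8.49) = 962666.67 mm³
ΣAȳ = (8800.00)(20.00) + (628.32)(20.00) = 188566.37 mm³
x̄ = 962666.67 / 9428.32 = 102.10 mm
ȳ = 188566.37 / 9428.32 = 20.00 mm

x̄ = 102.10 mm, ȳ = 20.00 mm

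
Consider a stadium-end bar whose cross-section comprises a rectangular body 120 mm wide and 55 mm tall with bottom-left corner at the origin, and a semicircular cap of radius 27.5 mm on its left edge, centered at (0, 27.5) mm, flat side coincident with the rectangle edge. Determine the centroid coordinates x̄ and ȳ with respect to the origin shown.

x̄ = 49.07 mm, ȳ = 27.50 mm

Part | A | x̄ᵢ | ȳᵢ | A·x̄ᵢ | A·ȳᵢ
rectangular body | 6600.00 | 60.00 | 27.50 | 396000.00 | 181500.00
semicircular end | 1187.91 | -11.67 | 27.50 | -13864.58 | 32667.65
Σ | 7787.91 |  |  | 382135.42 | 214167.65
x̄ = 382135.42 / 7787.91 = 49.07 mm
ȳ = 214167.65 / 7787.91 = 27.50 mm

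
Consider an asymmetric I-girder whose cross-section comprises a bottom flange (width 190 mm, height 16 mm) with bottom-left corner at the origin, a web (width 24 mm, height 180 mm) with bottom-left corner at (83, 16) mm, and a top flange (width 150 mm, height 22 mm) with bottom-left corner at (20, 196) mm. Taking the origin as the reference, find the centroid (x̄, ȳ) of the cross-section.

Part | A | x̄ᵢ | ȳᵢ | A·x̄ᵢ | A·ȳᵢ
bottom flange | 3040.00 | 95.00 | 8.00 | 288800.00 | 24320.00
web | 4320.00 | 95.00 | 106.00 | 410400.00 | 457920.00
top flange | 3300.00 | 95.00 | 207.00 | 313500.00 | 683100.00
Σ | 10660.00 |  |  | 1012700.00 | 1165340.00
x̄ = 1012700.00 / 10660.00 = 95.00 mm
ȳ = 1165340.00 / 10660.00 = 109.32 mm

x̄ = 95.00 mm, ȳ = 109.32 mm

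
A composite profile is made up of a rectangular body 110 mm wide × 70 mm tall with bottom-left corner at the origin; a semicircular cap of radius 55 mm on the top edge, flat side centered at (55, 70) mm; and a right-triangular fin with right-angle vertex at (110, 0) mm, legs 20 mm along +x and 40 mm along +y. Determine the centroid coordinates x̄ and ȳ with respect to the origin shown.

x̄ = 56.92 mm, ȳ = 55.90 mm

Part | A | x̄ᵢ | ȳᵢ | A·x̄ᵢ | A·ȳᵢ
rectangular body | 7700.00 | 55.00 | 35.00 | 423500.00 | 269500.00
semicircular top | 4751.66 | 55.00 | 93.34 | 261341.24 | 443532.79
triangular fin | 400.00 | 116.67 | 13.33 | 46666.67 | 5333.33
Σ | 12851.66 |  |  | 731507.91 | 718366.12
x̄ = 731507.91 / 12851.66 = 56.92 mm
ȳ = 718366.12 / 12851.66 = 55.90 mm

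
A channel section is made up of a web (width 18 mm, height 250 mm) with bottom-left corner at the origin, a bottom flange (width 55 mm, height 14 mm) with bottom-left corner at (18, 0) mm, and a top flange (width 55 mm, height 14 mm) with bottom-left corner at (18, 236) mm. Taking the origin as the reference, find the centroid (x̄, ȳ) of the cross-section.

x̄ = 18.31 mm, ȳ = 125.00 mm

web: A = 18 × 250 = 4500.00, centroid at (9.00, 125.00).
bottom flange: A = 55 × 14 = 770.00, centroid at (45.50, 7.00).
top flange: A = 55 × 14 = 770.00, centroid at (45.50, 243.00).
ΣA = 6040.00 mm²
ΣAx̄ = (4500.00)(9.00) + (770.00)(45.50) + (770.00)(45.50) = 110570.00 mm³
ΣAȳ = (4500.00)(125.00) + (770.00)(7.00) + (770.00)(243.00) = 755000.00 mm³
x̄ = 110570.00 / 6040.00 = 18.31 mm
ȳ = 755000.00 / 6040.00 = 125.00 mm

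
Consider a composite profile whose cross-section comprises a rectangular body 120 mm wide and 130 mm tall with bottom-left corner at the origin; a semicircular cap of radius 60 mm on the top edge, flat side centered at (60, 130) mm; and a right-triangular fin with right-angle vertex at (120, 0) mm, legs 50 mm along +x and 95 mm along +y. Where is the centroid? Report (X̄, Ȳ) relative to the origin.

X̄ = 67.71 mm, Ȳ = 83.30 mm

rectangular body: A = 120 × 130 = 15600.00, centroid at (60.00, 65.00).
semicircular top: A = ½π·60² = 5654.87, centroid at (60.00, 155.46).
triangular fin: A = ½·50·95 = 2375.00, centroid at (136.67, 31.67).
ΣA = 23629.87 mm², ΣAX̄ = 1599875.34 mm³, ΣAȲ = 1968341.01 mm³.
X̄ = 1599875.34/23629.87 = 67.71 mm; Ȳ = 1968341.01/23629.87 = 83.30 mm.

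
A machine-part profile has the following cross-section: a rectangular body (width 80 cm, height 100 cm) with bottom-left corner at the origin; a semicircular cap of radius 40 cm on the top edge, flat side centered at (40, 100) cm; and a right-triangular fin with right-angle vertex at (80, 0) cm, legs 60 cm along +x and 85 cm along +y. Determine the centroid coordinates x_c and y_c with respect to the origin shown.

x_c = 51.71 cm, y_c = 58.66 cm

rectangular body: A = 80 × 100 = 8000.00, centroid at (40.00, 50.00).
semicircular top: A = ½π·40² = 2513.27, centroid at (40.00, 116.98).
triangular fin: A = ½·60·85 = 2550.00, centroid at (100.00, 28.33).
ΣA = 13063.27 cm²
ΣAx_c = (8000.00)(40.00) + (2513.27)(40.00) + (2550.00)(100.00) = 675530.96 cm³
ΣAy_c = (8000.00)(50.00) + (2513.27)(116.98) + (2550.00)(28.33) = 766244.08 cm³
x_c = 675530.96 / 13063.27 = 51.71 cm
y_c = 766244.08 / 13063.27 = 58.66 cm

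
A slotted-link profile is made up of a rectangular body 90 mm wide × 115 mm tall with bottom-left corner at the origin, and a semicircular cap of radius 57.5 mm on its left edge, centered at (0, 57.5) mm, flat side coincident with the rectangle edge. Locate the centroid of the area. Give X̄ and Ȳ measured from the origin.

X̄ = 21.81 mm, Ȳ = 57.50 mm

rectangular body: A = 90 × 115 = 10350.00, centroid at (45.00, 57.50).
semicircular end: A = ½π·57.5² = 5193.45, centroid at (-24.40, 57.50).
ΣA = 15543.45 mm², ΣAX̄ = 339010.42 mm³, ΣAȲ = 893748.11 mm³.
X̄ = 339010.42/15543.45 = 21.81 mm; Ȳ = 893748.11/15543.45 = 57.50 mm.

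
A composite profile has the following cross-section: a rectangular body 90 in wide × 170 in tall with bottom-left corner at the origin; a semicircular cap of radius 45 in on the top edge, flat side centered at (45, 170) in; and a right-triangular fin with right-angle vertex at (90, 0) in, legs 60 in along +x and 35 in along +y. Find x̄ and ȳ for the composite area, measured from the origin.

rectangular body: A = 90 × 170 = 15300.00, centroid at (45.00, 85.00).
semicircular top: A = ½π·45² = 3180.86, centroid at (45.00, 189.10).
triangular fin: A = ½·60·35 = 1050.00, centroid at (110.00, 11.67).
ΣA = 19530.86 in²
ΣAx̄ = (15300.00)(45.00) + (3180.86)(45.00) + (1050.00)(110.00) = 947138.82 in³
ΣAȳ = (15300.00)(85.00) + (3180.86)(189.10) + (1050.00)(11.67) = 1914246.64 in³
x̄ = 947138.82 / 19530.86 = 48.49 in
ȳ = 1914246.64 / 19530.86 = 98.01 in

x̄ = 48.49 in, ȳ = 98.01 in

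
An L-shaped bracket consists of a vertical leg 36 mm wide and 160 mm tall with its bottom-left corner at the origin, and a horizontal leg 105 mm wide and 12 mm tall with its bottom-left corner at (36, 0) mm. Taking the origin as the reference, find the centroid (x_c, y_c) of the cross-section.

vertical leg: A = 36 × 160 = 5760.00, centroid at (18.00, 80.00).
horizontal leg: A = 105 × 12 = 1260.00, centroid at (88.50, 6.00).
ΣA = 7020.00 mm², ΣAx_c = 215190.00 mm³, ΣAy_c = 468360.00 mm³.
x_c = 215190.00/7020.00 = 30.65 mm; y_c = 468360.00/7020.00 = 66.72 mm.

x_c = 30.65 mm, y_c = 66.72 mm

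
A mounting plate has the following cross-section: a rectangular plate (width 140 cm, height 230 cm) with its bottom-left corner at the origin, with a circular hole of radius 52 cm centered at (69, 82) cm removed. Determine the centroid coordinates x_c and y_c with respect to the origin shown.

x_c = 70.36 cm, y_c = 126.83 cm

plate: A = 140 × 230 = 32200.00, centroid at (70.00, 115.00).
hole: A = −π·52² = -8494.87, centroid at (69.00, 82.00).
ΣA = 23705.13 cm², ΣAx_c = 1667854.21 cm³, ΣAy_c = 3006420.94 cm³.
x_c = 1667854.21/23705.13 = 70.36 cm; y_c = 3006420.94/23705.13 = 126.83 cm.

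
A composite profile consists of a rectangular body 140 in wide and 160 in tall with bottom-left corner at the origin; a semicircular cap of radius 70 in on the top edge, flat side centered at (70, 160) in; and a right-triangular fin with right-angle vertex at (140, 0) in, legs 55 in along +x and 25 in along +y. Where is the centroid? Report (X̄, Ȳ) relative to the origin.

X̄ = 71.97 in, Ȳ = 105.83 in

rectangular body: A = 140 × 160 = 22400.00, centroid at (70.00, 80.00).
semicircular top: A = ½π·70² = 7696.90, centroid at (70.00, 189.71).
triangular fin: A = ½·55·25 = 687.50, centroid at (158.33, 8.33).
ΣA = 30784.40 in²
ΣAX̄ = (22400.00)(70.00) + (7696.90)(70.00) + (687.50)(158.33) = 2215637.31 in³
ΣAȲ = (22400.00)(80.00) + (7696.90)(189.71) + (687.50)(8.33) = 3257900.15 in³
X̄ = 2215637.31 / 30784.40 = 71.97 in
Ȳ = 3257900.15 / 30784.40 = 105.83 in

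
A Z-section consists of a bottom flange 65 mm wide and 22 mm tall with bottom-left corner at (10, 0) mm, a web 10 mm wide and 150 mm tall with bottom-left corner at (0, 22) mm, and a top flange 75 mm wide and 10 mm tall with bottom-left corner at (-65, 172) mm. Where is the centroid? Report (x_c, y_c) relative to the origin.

x_c = 12.95 mm, y_c = 79.89 mm

bottom flange: A = 65 × 22 = 1430.00, centroid at (42.50, 11.00).
web: A = 10 × 150 = 1500.00, centroid at (5.00, 97.00).
top flange: A = 75 × 10 = 750.00, centroid at (-27.50, 177.00).
ΣA = 3680.00 mm², ΣAx_c = 47650.00 mm³, ΣAy_c = 293980.00 mm³.
x_c = 47650.00/3680.00 = 12.95 mm; y_c = 293980.00/3680.00 = 79.89 mm.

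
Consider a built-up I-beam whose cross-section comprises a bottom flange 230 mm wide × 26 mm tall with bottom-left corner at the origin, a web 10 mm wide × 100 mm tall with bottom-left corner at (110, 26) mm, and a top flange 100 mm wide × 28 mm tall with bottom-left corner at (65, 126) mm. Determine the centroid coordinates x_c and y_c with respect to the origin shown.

x_c = 115.00 mm, y_c = 55.80 mm

bottom flange: A = 230 × 26 = 5980.00, centroid at (115.00, 13.00).
web: A = 10 × 100 = 1000.00, centroid at (115.00, 76.00).
top flange: A = 100 × 28 = 2800.00, centroid at (115.00, 140.00).
ΣA = 9780.00 mm²
ΣAx_c = (5980.00)(115.00) + (1000.00)(115.00) + (2800.00)(115.00) = 1124700.00 mm³
ΣAy_c = (5980.00)(13.00) + (1000.00)(76.00) + (2800.00)(140.00) = 545740.00 mm³
x_c = 1124700.00 / 9780.00 = 115.00 mm
y_c = 545740.00 / 9780.00 = 55.80 mm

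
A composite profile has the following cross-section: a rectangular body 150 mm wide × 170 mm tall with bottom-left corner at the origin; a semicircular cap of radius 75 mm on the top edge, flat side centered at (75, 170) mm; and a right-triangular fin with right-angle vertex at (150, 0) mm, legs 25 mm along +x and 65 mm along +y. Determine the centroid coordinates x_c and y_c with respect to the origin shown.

Part | A | x̄ᵢ | ȳᵢ | A·x̄ᵢ | A·ȳᵢ
rectangular body | 25500.00 | 75.00 | 85.00 | 1912500.00 | 2167500.00
semicircular top | 8835.73 | 75.00 | 201.83 | 662679.70 | 1783323.99
triangular fin | 812.50 | 158.33 | 21.67 | 128645.83 | 17604.17
Σ | 35148.23 |  |  | 2703825.53 | 3968428.15
x_c = 2703825.53 / 35148.23 = 76.93 mm
y_c = 3968428.15 / 35148.23 = 112.91 mm

x_c = 76.93 mm, y_c = 112.91 mm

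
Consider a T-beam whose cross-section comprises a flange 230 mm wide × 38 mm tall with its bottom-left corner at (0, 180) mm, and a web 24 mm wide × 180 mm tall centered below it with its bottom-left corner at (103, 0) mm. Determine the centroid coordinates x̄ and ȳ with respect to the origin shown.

x̄ = 115.00 mm, ȳ = 162.94 mm

web: A = 24 × 180 = 4320.00, centroid at (115.00, 90.00).
flange: A = 230 × 38 = 8740.00, centroid at (115.00, 199.00).
ΣA = 13060.00 mm², ΣAx̄ = 1501900.00 mm³, ΣAȳ = 2128060.00 mm³.
x̄ = 1501900.00/13060.00 = 115.00 mm; ȳ = 2128060.00/13060.00 = 162.94 mm.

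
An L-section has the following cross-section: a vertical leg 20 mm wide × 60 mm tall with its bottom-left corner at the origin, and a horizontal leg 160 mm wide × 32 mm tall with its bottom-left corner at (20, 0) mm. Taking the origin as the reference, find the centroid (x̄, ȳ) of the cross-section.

Part | A | x̄ᵢ | ȳᵢ | A·x̄ᵢ | A·ȳᵢ
vertical leg | 1200.00 | 10.00 | 30.00 | 12000.00 | 36000.00
horizontal leg | 5120.00 | 100.00 | 16.00 | 512000.00 | 81920.00
Σ | 6320.00 |  |  | 524000.00 | 117920.00
x̄ = 524000.00 / 6320.00 = 82.91 mm
ȳ = 117920.00 / 6320.00 = 18.66 mm

x̄ = 82.91 mm, ȳ = 18.66 mm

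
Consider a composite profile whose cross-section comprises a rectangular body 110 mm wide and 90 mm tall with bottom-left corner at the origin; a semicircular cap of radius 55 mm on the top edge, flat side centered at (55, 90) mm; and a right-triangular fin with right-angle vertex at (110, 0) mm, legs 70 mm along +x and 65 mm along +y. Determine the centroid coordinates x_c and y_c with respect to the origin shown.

x_c = 65.53 mm, y_c = 61.05 mm

Part | A | x̄ᵢ | ȳᵢ | A·x̄ᵢ | A·ȳᵢ
rectangular body | 9900.00 | 55.00 | 45.00 | 544500.00 | 445500.00
semicircular top | 4751.66 | 55.00 | 113.34 | 261341.24 | 538565.97
triangular fin | 2275.00 | 133.33 | 21.67 | 303333.33 | 49291.67
Σ | 16926.66 |  |  | 1109174.57 | 1033357.63
x_c = 1109174.57 / 16926.66 = 65.53 mm
y_c = 1033357.63 / 16926.66 = 61.05 mm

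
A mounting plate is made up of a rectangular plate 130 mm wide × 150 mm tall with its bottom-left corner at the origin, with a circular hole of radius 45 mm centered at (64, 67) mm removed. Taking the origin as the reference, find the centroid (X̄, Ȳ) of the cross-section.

plate: A = 130 × 150 = 19500.00, centroid at (65.00, 75.00).
hole: A = −π·45² = -6361.73, centroid at (64.00, 67.00).
ΣA = 13138.27 mm²
ΣAX̄ = (19500.00)(65.00) + (-6361.73)(64.00) = 860349.59 mm³
ΣAȲ = (19500.00)(75.00) + (-6361.73)(67.00) = 1036264.42 mm³
X̄ = 860349.59 / 13138.27 = 65.48 mm
Ȳ = 1036264.42 / 13138.27 = 78.87 mm

X̄ = 65.48 mm, Ȳ = 78.87 mm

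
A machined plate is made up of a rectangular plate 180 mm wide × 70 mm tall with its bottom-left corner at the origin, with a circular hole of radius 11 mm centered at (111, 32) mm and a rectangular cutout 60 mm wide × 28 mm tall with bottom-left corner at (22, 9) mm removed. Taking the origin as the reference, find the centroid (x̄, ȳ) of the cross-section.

plate: A = 180 × 70 = 12600.00, centroid at (90.00, 35.00).
hole 1: A = −π·11² = -380.13, centroid at (111.00, 32.00).
hole 2: A = −(60 × 28) = -1680.00, centroid at (52.00, 23.00).
ΣA = 10539.87 mm²
ΣAx̄ = (12600.00)(90.00) + (-380.13)(111.00) + (-1680.00)(52.00) = 1004445.27 mm³
ΣAȳ = (12600.00)(35.00) + (-380.13)(32.00) + (-1680.00)(23.00) = 390195.75 mm³
x̄ = 1004445.27 / 10539.87 = 95.30 mm
ȳ = 390195.75 / 10539.87 = 37.02 mm

x̄ = 95.30 mm, ȳ = 37.02 mm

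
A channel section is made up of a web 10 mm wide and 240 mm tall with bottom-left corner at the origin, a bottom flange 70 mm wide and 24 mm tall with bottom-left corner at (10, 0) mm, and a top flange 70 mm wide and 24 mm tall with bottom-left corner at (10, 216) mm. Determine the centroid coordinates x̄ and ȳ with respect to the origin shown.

x̄ = 28.33 mm, ȳ = 120.00 mm

web: A = 10 × 240 = 2400.00, centroid at (5.00, 120.00).
bottom flange: A = 70 × 24 = 1680.00, centroid at (45.00, 12.00).
top flange: A = 70 × 24 = 1680.00, centroid at (45.00, 228.00).
ΣA = 5760.00 mm², ΣAx̄ = 163200.00 mm³, ΣAȳ = 691200.00 mm³.
x̄ = 163200.00/5760.00 = 28.33 mm; ȳ = 691200.00/5760.00 = 120.00 mm.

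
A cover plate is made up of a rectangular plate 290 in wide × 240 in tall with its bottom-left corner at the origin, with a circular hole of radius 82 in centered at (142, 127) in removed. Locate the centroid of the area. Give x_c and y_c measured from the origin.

plate: A = 290 × 240 = 69600.00, centroid at (145.00, 120.00).
hole: A = −π·82² = -21124.07, centroid at (142.00, 127.00).
ΣA = 48475.93 in²
ΣAx_c = (69600.00)(145.00) + (-21124.07)(142.00) = 7092382.20 in³
ΣAy_c = (69600.00)(120.00) + (-21124.07)(127.00) = 5669243.24 in³
x_c = 7092382.20 / 48475.93 = 146.31 in
y_c = 5669243.24 / 48475.93 = 116.95 in

x_c = 146.31 in, y_c = 116.95 in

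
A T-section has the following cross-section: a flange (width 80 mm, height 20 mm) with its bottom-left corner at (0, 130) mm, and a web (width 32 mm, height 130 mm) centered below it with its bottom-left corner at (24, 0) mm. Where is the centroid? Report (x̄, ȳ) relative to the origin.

web: A = 32 × 130 = 4160.00, centroid at (40.00, 65.00).
flange: A = 80 × 20 = 1600.00, centroid at (40.00, 140.00).
ΣA = 5760.00 mm², ΣAx̄ = 230400.00 mm³, ΣAȳ = 494400.00 mm³.
x̄ = 230400.00/5760.00 = 40.00 mm; ȳ = 494400.00/5760.00 = 85.83 mm.

x̄ = 40.00 mm, ȳ = 85.83 mm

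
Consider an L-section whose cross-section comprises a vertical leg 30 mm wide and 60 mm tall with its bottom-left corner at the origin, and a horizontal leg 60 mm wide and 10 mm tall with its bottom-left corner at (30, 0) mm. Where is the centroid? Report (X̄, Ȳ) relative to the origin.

Part | A | x̄ᵢ | ȳᵢ | A·x̄ᵢ | A·ȳᵢ
vertical leg | 1800.00 | 15.00 | 30.00 | 27000.00 | 54000.00
horizontal leg | 600.00 | 60.00 | 5.00 | 36000.00 | 3000.00
Σ | 2400.00 |  |  | 63000.00 | 57000.00
X̄ = 63000.00 / 2400.00 = 26.25 mm
Ȳ = 57000.00 / 2400.00 = 23.75 mm

X̄ = 26.25 mm, Ȳ = 23.75 mm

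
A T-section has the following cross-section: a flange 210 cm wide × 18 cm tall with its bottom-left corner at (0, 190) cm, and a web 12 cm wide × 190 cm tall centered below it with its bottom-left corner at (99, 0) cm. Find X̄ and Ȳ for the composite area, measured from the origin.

X̄ = 105.00 cm, Ȳ = 159.87 cm

web: A = 12 × 190 = 2280.00, centroid at (105.00, 95.00).
flange: A = 210 × 18 = 3780.00, centroid at (105.00, 199.00).
ΣA = 6060.00 cm², ΣAX̄ = 636300.00 cm³, ΣAȲ = 968820.00 cm³.
X̄ = 636300.00/6060.00 = 105.00 cm; Ȳ = 968820.00/6060.00 = 159.87 cm.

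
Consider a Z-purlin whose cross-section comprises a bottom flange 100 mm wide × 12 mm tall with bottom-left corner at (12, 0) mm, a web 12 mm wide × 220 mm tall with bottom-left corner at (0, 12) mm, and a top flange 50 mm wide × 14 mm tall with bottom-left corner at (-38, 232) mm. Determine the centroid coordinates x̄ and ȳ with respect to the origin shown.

bottom flange: A = 100 × 12 = 1200.00, centroid at (62.00, 6.00).
web: A = 12 × 220 = 2640.00, centroid at (6.00, 122.00).
top flange: A = 50 × 14 = 700.00, centroid at (-13.00, 239.00).
ΣA = 4540.00 mm², ΣAx̄ = 81140.00 mm³, ΣAȳ = 496580.00 mm³.
x̄ = 81140.00/4540.00 = 17.87 mm; ȳ = 496580.00/4540.00 = 109.38 mm.

x̄ = 17.87 mm, ȳ = 109.38 mm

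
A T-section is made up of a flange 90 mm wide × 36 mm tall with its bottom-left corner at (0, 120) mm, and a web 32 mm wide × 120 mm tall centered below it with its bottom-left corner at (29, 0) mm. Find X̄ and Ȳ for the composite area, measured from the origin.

web: A = 32 × 120 = 3840.00, centroid at (45.00, 60.00).
flange: A = 90 × 36 = 3240.00, centroid at (45.00, 138.00).
ΣA = 7080.00 mm²
ΣAX̄ = (3840.00)(45.00) + (3240.00)(45.00) = 318600.00 mm³
ΣAȲ = (3840.00)(60.00) + (3240.00)(138.00) = 677520.00 mm³
X̄ = 318600.00 / 7080.00 = 45.00 mm
Ȳ = 677520.00 / 7080.00 = 95.69 mm

X̄ = 45.00 mm, Ȳ = 95.69 mm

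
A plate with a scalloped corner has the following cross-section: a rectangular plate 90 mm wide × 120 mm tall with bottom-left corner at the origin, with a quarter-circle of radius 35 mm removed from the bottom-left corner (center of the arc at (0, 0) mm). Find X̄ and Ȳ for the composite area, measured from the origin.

plate: A = 90 × 120 = 10800.00, centroid at (45.00, 60.00).
removed quarter-circle: A = −¼π·35² = -962.11, centroid at (14.85, 14.85).
ΣA = 9837.89 mm², ΣAX̄ = 471708.33 mm³, ΣAȲ = 633708.33 mm³.
X̄ = 471708.33/9837.89 = 47.95 mm; Ȳ = 633708.33/9837.89 = 64.42 mm.

X̄ = 47.95 mm, Ȳ = 64.42 mm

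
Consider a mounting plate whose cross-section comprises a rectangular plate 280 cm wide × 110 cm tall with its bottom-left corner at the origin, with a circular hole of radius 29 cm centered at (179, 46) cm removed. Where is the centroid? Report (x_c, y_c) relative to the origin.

x_c = 136.34 cm, y_c = 55.84 cm

Part | A | x̄ᵢ | ȳᵢ | A·x̄ᵢ | A·ȳᵢ
plate | 30800.00 | 140.00 | 55.00 | 4312000.00 | 1694000.00
hole | -2642.08 | 179.00 | 46.00 | -472932.22 | -121535.65
Σ | 28157.92 |  |  | 3839067.78 | 1572464.35
x_c = 3839067.78 / 28157.92 = 136.34 cm
y_c = 1572464.35 / 28157.92 = 55.84 cm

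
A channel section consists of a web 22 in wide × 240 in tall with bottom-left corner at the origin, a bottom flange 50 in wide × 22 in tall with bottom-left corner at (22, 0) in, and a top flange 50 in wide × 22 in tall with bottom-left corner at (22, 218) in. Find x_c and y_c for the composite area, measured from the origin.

web: A = 22 × 240 = 5280.00, centroid at (11.00, 120.00).
bottom flange: A = 50 × 22 = 1100.00, centroid at (47.00, 11.00).
top flange: A = 50 × 22 = 1100.00, centroid at (47.00, 229.00).
ΣA = 7480.00 in², ΣAx_c = 161480.00 in³, ΣAy_c = 897600.00 in³.
x_c = 161480.00/7480.00 = 21.59 in; y_c = 897600.00/7480.00 = 120.00 in.

x_c = 21.59 in, y_c = 120.00 in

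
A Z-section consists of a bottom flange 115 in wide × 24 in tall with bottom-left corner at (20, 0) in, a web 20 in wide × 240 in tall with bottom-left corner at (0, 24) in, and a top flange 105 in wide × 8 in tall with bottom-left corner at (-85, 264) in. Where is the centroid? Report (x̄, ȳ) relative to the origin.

x̄ = 27.93 in, ȳ = 113.03 in

bottom flange: A = 115 × 24 = 2760.00, centroid at (77.50, 12.00).
web: A = 20 × 240 = 4800.00, centroid at (10.00, 144.00).
top flange: A = 105 × 8 = 840.00, centroid at (-32.50, 268.00).
ΣA = 8400.00 in²
ΣAx̄ = (2760.00)(77.50) + (4800.00)(10.00) + (840.00)(-32.50) = 234600.00 in³
ΣAȳ = (2760.00)(12.00) + (4800.00)(144.00) + (840.00)(268.00) = 949440.00 in³
x̄ = 234600.00 / 8400.00 = 27.93 in
ȳ = 949440.00 / 8400.00 = 113.03 in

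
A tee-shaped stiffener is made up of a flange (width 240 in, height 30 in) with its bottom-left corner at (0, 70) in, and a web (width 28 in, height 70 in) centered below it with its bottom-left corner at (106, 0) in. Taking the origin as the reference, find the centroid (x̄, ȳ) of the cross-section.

Part | A | x̄ᵢ | ȳᵢ | A·x̄ᵢ | A·ȳᵢ
web | 1960.00 | 120.00 | 35.00 | 235200.00 | 68600.00
flange | 7200.00 | 120.00 | 85.00 | 864000.00 | 612000.00
Σ | 9160.00 |  |  | 1099200.00 | 680600.00
x̄ = 1099200.00 / 9160.00 = 120.00 in
ȳ = 680600.00 / 9160.00 = 74.30 in

x̄ = 120.00 in, ȳ = 74.30 in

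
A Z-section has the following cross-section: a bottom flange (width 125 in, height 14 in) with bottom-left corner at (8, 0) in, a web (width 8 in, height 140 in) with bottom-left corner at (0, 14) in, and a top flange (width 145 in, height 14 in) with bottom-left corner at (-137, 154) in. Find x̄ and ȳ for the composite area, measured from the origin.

x̄ = -0.63 in, ȳ = 88.40 in

Part | A | x̄ᵢ | ȳᵢ | A·x̄ᵢ | A·ȳᵢ
bottom flange | 1750.00 | 70.50 | 7.00 | 123375.00 | 12250.00
web | 1120.00 | 4.00 | 84.00 | 4480.00 | 94080.00
top flange | 2030.00 | -64.50 | 161.00 | -130935.00 | 326830.00
Σ | 4900.00 |  |  | -3080.00 | 433160.00
x̄ = -3080.00 / 4900.00 = -0.63 in
ȳ = 433160.00 / 4900.00 = 88.40 in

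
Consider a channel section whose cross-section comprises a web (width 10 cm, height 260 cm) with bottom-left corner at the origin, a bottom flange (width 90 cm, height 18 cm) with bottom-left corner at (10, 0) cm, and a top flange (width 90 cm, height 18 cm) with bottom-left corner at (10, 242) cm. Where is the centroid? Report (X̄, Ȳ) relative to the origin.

Part | A | x̄ᵢ | ȳᵢ | A·x̄ᵢ | A·ȳᵢ
web | 2600.00 | 5.00 | 130.00 | 13000.00 | 338000.00
bottom flange | 1620.00 | 55.00 | 9.00 | 89100.00 | 14580.00
top flange | 1620.00 | 55.00 | 251.00 | 89100.00 | 406620.00
Σ | 5840.00 |  |  | 191200.00 | 759200.00
X̄ = 191200.00 / 5840.00 = 32.74 cm
Ȳ = 759200.00 / 5840.00 = 130.00 cm

X̄ = 32.74 cm, Ȳ = 130.00 cm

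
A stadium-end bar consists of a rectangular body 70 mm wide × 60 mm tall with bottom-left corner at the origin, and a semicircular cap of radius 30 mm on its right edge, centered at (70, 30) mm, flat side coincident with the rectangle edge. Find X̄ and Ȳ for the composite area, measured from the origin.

X̄ = 47.02 mm, Ȳ = 30.00 mm

Part | A | x̄ᵢ | ȳᵢ | A·x̄ᵢ | A·ȳᵢ
rectangular body | 4200.00 | 35.00 | 30.00 | 147000.00 | 126000.00
semicircular end | 1413.72 | 82.73 | 30.00 | 116960.17 | 42411.50
Σ | 5613.72 |  |  | 263960.17 | 168411.50
X̄ = 263960.17 / 5613.72 = 47.02 mm
Ȳ = 168411.50 / 5613.72 = 30.00 mm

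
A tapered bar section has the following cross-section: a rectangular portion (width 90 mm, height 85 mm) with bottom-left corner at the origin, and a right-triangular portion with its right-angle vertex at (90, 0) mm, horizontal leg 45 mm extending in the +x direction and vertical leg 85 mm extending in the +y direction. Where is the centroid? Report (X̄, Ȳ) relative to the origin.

X̄ = 57.00 mm, Ȳ = 39.67 mm

Part | A | x̄ᵢ | ȳᵢ | A·x̄ᵢ | A·ȳᵢ
rectangular portion | 7650.00 | 45.00 | 42.50 | 344250.00 | 325125.00
triangular portion | 1912.50 | 105.00 | 28.33 | 200812.50 | 54187.50
Σ | 9562.50 |  |  | 545062.50 | 379312.50
X̄ = 545062.50 / 9562.50 = 57.00 mm
Ȳ = 379312.50 / 9562.50 = 39.67 mm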